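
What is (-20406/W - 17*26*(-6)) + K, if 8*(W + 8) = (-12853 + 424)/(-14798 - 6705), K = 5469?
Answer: 767654793/71777 ≈ 10695.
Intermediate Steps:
W = -1363763/172024 (W = -8 + ((-12853 + 424)/(-14798 - 6705))/8 = -8 + (-12429/(-21503))/8 = -8 + (-12429*(-1/21503))/8 = -8 + (1/8)*(12429/21503) = -8 + 12429/172024 = -1363763/172024 ≈ -7.9277)
(-20406/W - 17*26*(-6)) + K = (-20406/(-1363763/172024) - 17*26*(-6)) + 5469 = (-20406*(-172024/1363763) - 442*(-6)) + 5469 = (184753776/71777 + 2652) + 5469 = 375106380/71777 + 5469 = 767654793/71777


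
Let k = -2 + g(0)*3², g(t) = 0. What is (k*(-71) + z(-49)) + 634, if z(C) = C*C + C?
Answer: 3128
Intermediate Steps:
z(C) = C + C² (z(C) = C² + C = C + C²)
k = -2 (k = -2 + 0*3² = -2 + 0*9 = -2 + 0 = -2)
(k*(-71) + z(-49)) + 634 = (-2*(-71) - 49*(1 - 49)) + 634 = (142 - 49*(-48)) + 634 = (142 + 2352) + 634 = 2494 + 634 = 3128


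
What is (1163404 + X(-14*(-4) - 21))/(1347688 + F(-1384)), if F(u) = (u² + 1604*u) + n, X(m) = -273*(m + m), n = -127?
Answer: 60226/54899 ≈ 1.0970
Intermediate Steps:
X(m) = -546*m
F(u) = -127 + u² + 1604*u (F(u) = (u² + 1604*u) - 127 = -127 + u² + 1604*u)
(1163404 + X(-14*(-4) - 21))/(1347688 + F(-1384)) = (1163404 - 546*(-14*(-4) - 21))/(1347688 + (-127 + (-1384)² + 1604*(-1384))) = (1163404 - 546*(56 - 21))/(1347688 + (-127 + 1915456 - 2219936)) = (1163404 - 546*35)/(1347688 - 304607) = (1163404 - 19110)/1043081 = 1144294*(1/1043081) = 60226/54899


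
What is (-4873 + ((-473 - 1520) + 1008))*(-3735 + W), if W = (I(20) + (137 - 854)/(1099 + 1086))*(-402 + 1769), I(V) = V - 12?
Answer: -86429201468/2185 ≈ -3.9556e+7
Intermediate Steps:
I(V) = -12 + V
W = 22915021/2185 (W = ((-12 + 20) + (137 - 854)/(1099 + 1086))*(-402 + 1769) = (8 - 717/2185)*1367 = (16763/2185)*1367 = 22915021/2185 ≈ 10487.)
(-4873 + ((-473 - 1520) + 1008))*(-3735 + W) = (-4873 + ((-473 - 1520) + 1008))*(-3735 + 22915021/2185) = (-4873 + (-1993 + 1008))*(14754046/2185) = (-4873 - 985)*(14754046/2185) = -5858*14754046/2185 = -86429201468/2185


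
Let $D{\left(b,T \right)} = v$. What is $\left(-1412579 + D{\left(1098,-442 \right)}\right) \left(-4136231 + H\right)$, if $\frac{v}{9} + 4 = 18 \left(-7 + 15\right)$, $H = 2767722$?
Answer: $1931402753371$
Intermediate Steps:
$v = 1260$ ($v = -36 + 9 \cdot 18 \left(-7 + 15\right) = -36 + 9 \cdot 18 \cdot 8 = -36 + 9 \cdot 144 = -36 + 1296 = 1260$)
$D{\left(b,T \right)} = 1260$
$\left(-1412579 + D{\left(1098,-442 \right)}\right) \left(-4136231 + H\right) = \left(-1412579 + 1260\right) \left(-4136231 + 2767722\right) = \left(-1411319\right) \left(-1368509\right) = 1931402753371$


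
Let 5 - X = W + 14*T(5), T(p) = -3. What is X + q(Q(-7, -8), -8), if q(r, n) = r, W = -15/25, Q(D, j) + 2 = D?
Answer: 193/5 ≈ 38.600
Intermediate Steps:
Q(D, j) = -2 + D
W = -⅗ (W = -15*1/25 = -⅗ ≈ -0.60000)
X = 238/5 (X = 5 - (-⅗ + 14*(-3)) = 5 - (-⅗ - 42) = 5 - 1*(-213/5) = 5 + 213/5 = 238/5 ≈ 47.600)
X + q(Q(-7, -8), -8) = 238/5 + (-2 - 7) = 238/5 - 9 = 193/5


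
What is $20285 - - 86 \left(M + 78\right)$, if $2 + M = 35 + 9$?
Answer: $30605$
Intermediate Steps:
$M = 42$ ($M = -2 + \left(35 + 9\right) = -2 + 44 = 42$)
$20285 - - 86 \left(M + 78\right) = 20285 - - 86 \left(42 + 78\right) = 20285 - \left(-86\right) 120 = 20285 - -10320 = 20285 + 10320 = 30605$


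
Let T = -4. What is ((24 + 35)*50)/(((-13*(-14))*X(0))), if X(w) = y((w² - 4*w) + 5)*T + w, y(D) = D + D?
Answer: -295/728 ≈ -0.40522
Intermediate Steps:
y(D) = 2*D
X(w) = -40 - 8*w² + 33*w (X(w) = (2*((w² - 4*w) + 5))*(-4) + w = (2*(5 + w² - 4*w))*(-4) + w = (10 - 8*w + 2*w²)*(-4) + w = (-40 - 8*w² + 32*w) + w = -40 - 8*w² + 33*w)
((24 + 35)*50)/(((-13*(-14))*X(0))) = ((24 + 35)*50)/(((-13*(-14))*(-40 - 8*0² + 33*0))) = (59*50)/((182*(-40 - 8*0 + 0))) = 2950/((182*(-40 + 0 + 0))) = 2950/((182*(-40))) = 2950/(-7280) = 2950*(-1/7280) = -295/728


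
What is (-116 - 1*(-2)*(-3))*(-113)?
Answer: 13786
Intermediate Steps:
(-116 - 1*(-2)*(-3))*(-113) = (-116 + 2*(-3))*(-113) = (-116 - 6)*(-113) = -122*(-113) = 13786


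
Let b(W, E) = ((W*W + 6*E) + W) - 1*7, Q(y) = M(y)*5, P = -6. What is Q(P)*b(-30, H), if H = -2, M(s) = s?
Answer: -25530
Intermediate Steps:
Q(y) = 5*y (Q(y) = y*5 = 5*y)
b(W, E) = -7 + W + W**2 + 6*E (b(W, E) = ((W**2 + 6*E) + W) - 7 = (W + W**2 + 6*E) - 7 = -7 + W + W**2 + 6*E)
Q(P)*b(-30, H) = (5*(-6))*(-7 - 30 + (-30)**2 + 6*(-2)) = -30*(-7 - 30 + 900 - 12) = -30*851 = -25530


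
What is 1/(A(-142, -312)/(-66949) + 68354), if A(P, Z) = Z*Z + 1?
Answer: 66949/4576134601 ≈ 1.4630e-5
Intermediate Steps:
A(P, Z) = 1 + Z**2 (A(P, Z) = Z**2 + 1 = 1 + Z**2)
1/(A(-142, -312)/(-66949) + 68354) = 1/((1 + (-312)**2)/(-66949) + 68354) = 1/((1 + 97344)*(-1/66949) + 68354) = 1/(97345*(-1/66949) + 68354) = 1/(-97345/66949 + 68354) = 1/(4576134601/66949) = 66949/4576134601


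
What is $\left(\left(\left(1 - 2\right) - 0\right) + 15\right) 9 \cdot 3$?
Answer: $378$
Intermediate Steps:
$\left(\left(\left(1 - 2\right) - 0\right) + 15\right) 9 \cdot 3 = \left(\left(\left(1 - 2\right) + 0\right) + 15\right) 9 \cdot 3 = \left(\left(-1 + 0\right) + 15\right) 9 \cdot 3 = \left(-1 + 15\right) 9 \cdot 3 = 14 \cdot 9 \cdot 3 = 126 \cdot 3 = 378$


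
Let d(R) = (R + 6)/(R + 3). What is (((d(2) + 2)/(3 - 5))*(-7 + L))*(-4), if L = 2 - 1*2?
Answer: -252/5 ≈ -50.400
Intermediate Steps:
d(R) = (6 + R)/(3 + R)
L = 0 (L = 2 - 2 = 0)
(((d(2) + 2)/(3 - 5))*(-7 + L))*(-4) = ((((6 + 2)/(3 + 2) + 2)/(3 - 5))*(-7 + 0))*(-4) = (((8/5 + 2)/(-2))*(-7))*(-4) = ((((⅕)*8 + 2)*(-½))*(-7))*(-4) = (((8/5 + 2)*(-½))*(-7))*(-4) = (((18/5)*(-½))*(-7))*(-4) = -9/5*(-7)*(-4) = (63/5)*(-4) = -252/5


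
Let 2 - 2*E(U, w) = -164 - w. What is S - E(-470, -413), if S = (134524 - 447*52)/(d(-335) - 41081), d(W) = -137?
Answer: 4979143/41218 ≈ 120.80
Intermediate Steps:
E(U, w) = 83 + w/2 (E(U, w) = 1 - (-164 - w)/2 = 1 + (82 + w/2) = 83 + w/2)
S = -55640/20609 (S = (134524 - 447*52)/(-137 - 41081) = (134524 - 23244)/(-41218) = 111280*(-1/41218) = -55640/20609 ≈ -2.6998)
S - E(-470, -413) = -55640/20609 - (83 + (1/2)*(-413)) = -55640/20609 - (83 - 413/2) = -55640/20609 - 1*(-247/2) = -55640/20609 + 247/2 = 4979143/41218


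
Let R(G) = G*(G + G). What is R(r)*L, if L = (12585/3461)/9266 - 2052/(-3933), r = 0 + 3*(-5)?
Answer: 86653117575/368800699 ≈ 234.96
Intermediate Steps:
r = -15 (r = 0 - 15 = -15)
R(G) = 2*G**2 (R(G) = G*(2*G) = 2*G**2)
L = 385124967/737601398 (L = (12585*(1/3461))*(1/9266) - 2052*(-1/3933) = (12585/3461)*(1/9266) + 12/23 = 12585/32069626 + 12/23 = 385124967/737601398 ≈ 0.52213)
R(r)*L = (2*(-15)**2)*(385124967/737601398) = (2*225)*(385124967/737601398) = 450*(385124967/737601398) = 86653117575/368800699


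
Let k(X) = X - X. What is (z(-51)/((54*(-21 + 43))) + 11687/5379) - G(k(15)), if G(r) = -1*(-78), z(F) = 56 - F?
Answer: -14666059/193644 ≈ -75.737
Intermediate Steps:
k(X) = 0
G(r) = 78
(z(-51)/((54*(-21 + 43))) + 11687/5379) - G(k(15)) = ((56 - 1*(-51))/((54*(-21 + 43))) + 11687/5379) - 1*78 = ((56 + 51)/((54*22)) + 11687*(1/5379)) - 78 = (107/1188 + 11687/5379) - 78 = 438173/193644 - 78 = -14666059/193644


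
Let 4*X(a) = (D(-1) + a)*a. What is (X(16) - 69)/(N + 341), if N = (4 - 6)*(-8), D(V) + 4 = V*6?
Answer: -15/119 ≈ -0.12605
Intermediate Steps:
D(V) = -4 + 6*V (D(V) = -4 + V*6 = -4 + 6*V)
N = 16 (N = -2*(-8) = 16)
X(a) = a*(-10 + a)/4 (X(a) = (((-4 + 6*(-1)) + a)*a)/4 = (((-4 - 6) + a)*a)/4 = ((-10 + a)*a)/4 = (a*(-10 + a))/4 = a*(-10 + a)/4)
(X(16) - 69)/(N + 341) = ((1/4)*16*(-10 + 16) - 69)/(16 + 341) = ((1/4)*16*6 - 69)/357 = (24 - 69)*(1/357) = -45*1/357 = -15/119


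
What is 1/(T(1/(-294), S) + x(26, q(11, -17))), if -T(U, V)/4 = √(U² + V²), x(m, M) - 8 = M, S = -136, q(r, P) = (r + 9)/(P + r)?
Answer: -16807/1065735072 - 49*√1598720257/1065735072 ≈ -0.0018541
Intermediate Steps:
q(r, P) = (9 + r)/(P + r)
x(m, M) = 8 + M
T(U, V) = -4*√(U² + V²)
1/(T(1/(-294), S) + x(26, q(11, -17))) = 1/(-4*√((1/(-294))² + (-136)²) + (8 + (9 + 11)/(-17 + 11))) = 1/(-4*√((-1/294)² + 18496) + (8 + 20/(-6))) = 1/(-4*√(1/86436 + 18496) + (8 - ⅙*20)) = 1/(-2*√1598720257/147 + (8 - 10/3)) = 1/(-2*√1598720257/147 + 14/3) = 1/(14/3 - 2*√1598720257/147)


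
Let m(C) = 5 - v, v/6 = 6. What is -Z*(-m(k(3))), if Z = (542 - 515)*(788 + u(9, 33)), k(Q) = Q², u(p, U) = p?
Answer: -667089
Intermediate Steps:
v = 36 (v = 6*6 = 36)
m(C) = -31 (m(C) = 5 - 1*36 = 5 - 36 = -31)
Z = 21519 (Z = (542 - 515)*(788 + 9) = 27*797 = 21519)
-Z*(-m(k(3))) = -21519*(-1*(-31)) = -21519*31 = -1*667089 = -667089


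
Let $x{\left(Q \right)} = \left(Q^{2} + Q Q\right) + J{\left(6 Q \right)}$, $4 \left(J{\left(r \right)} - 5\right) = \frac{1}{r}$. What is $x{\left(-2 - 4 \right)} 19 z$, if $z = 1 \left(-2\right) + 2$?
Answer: $0$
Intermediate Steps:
$J{\left(r \right)} = 5 + \frac{1}{4 r}$
$z = 0$ ($z = -2 + 2 = 0$)
$x{\left(Q \right)} = 5 + 2 Q^{2} + \frac{1}{24 Q}$ ($x{\left(Q \right)} = \left(Q^{2} + Q Q\right) + \left(5 + \frac{1}{4 \cdot 6 Q}\right) = \left(Q^{2} + Q^{2}\right) + \left(5 + \frac{\frac{1}{6} \frac{1}{Q}}{4}\right) = 2 Q^{2} + \left(5 + \frac{1}{24 Q}\right) = 5 + 2 Q^{2} + \frac{1}{24 Q}$)
$x{\left(-2 - 4 \right)} 19 z = \left(5 + 2 \left(-2 - 4\right)^{2} + \frac{1}{24 \left(-2 - 4\right)}\right) 19 \cdot 0 = \left(5 + 2 \left(-6\right)^{2} + \frac{1}{24 \left(-6\right)}\right) 19 \cdot 0 = \left(5 + 2 \cdot 36 + \frac{1}{24} \left(- \frac{1}{6}\right)\right) 19 \cdot 0 = \left(5 + 72 - \frac{1}{144}\right) 19 \cdot 0 = \frac{11087}{144} \cdot 19 \cdot 0 = \frac{210653}{144} \cdot 0 = 0$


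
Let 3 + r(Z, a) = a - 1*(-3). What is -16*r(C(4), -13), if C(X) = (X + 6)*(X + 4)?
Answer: 208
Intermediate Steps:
C(X) = (4 + X)*(6 + X) (C(X) = (6 + X)*(4 + X) = (4 + X)*(6 + X))
r(Z, a) = a (r(Z, a) = -3 + (a - 1*(-3)) = -3 + (a + 3) = -3 + (3 + a) = a)
-16*r(C(4), -13) = -16*(-13) = 208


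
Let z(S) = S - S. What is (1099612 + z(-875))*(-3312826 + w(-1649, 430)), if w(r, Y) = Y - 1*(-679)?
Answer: -3641603753804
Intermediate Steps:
w(r, Y) = 679 + Y (w(r, Y) = Y + 679 = 679 + Y)
z(S) = 0
(1099612 + z(-875))*(-3312826 + w(-1649, 430)) = (1099612 + 0)*(-3312826 + (679 + 430)) = 1099612*(-3312826 + 1109) = 1099612*(-3311717) = -3641603753804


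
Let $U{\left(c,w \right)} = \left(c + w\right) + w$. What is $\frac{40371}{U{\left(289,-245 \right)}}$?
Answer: $- \frac{13457}{67} \approx -200.85$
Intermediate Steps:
$U{\left(c,w \right)} = c + 2 w$
$\frac{40371}{U{\left(289,-245 \right)}} = \frac{40371}{289 + 2 \left(-245\right)} = \frac{40371}{289 - 490} = \frac{40371}{-201} = 40371 \left(- \frac{1}{201}\right) = - \frac{13457}{67}$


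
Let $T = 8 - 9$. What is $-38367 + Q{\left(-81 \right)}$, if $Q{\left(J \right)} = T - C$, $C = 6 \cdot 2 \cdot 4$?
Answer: $-38416$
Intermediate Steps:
$T = -1$
$C = 48$ ($C = 12 \cdot 4 = 48$)
$Q{\left(J \right)} = -49$ ($Q{\left(J \right)} = -1 - 48 = -49$)
$-38367 + Q{\left(-81 \right)} = -38367 - 49 = -38416$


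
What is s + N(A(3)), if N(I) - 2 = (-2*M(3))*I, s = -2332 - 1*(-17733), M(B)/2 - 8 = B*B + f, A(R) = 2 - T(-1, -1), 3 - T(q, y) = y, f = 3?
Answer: 15563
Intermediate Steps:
T(q, y) = 3 - y
A(R) = -2 (A(R) = 2 - (3 - 1*(-1)) = 2 - (3 + 1) = 2 - 1*4 = 2 - 4 = -2)
M(B) = 22 + 2*B² (M(B) = 16 + 2*(B*B + 3) = 16 + 2*(B² + 3) = 16 + 2*(3 + B²) = 16 + (6 + 2*B²) = 22 + 2*B²)
s = 15401 (s = -2332 + 17733 = 15401)
N(I) = 2 - 80*I (N(I) = 2 + (-2*(22 + 2*3²))*I = 2 + (-2*(22 + 2*9))*I = 2 + (-2*(22 + 18))*I = 2 + (-2*40)*I = 2 - 80*I)
s + N(A(3)) = 15401 + (2 - 80*(-2)) = 15401 + (2 + 160) = 15401 + 162 = 15563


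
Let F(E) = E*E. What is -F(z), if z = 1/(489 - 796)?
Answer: -1/94249 ≈ -1.0610e-5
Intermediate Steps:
z = -1/307 (z = 1/(-307) = -1/307 ≈ -0.0032573)
F(E) = E**2
-F(z) = -(-1/307)**2 = -1*1/94249 = -1/94249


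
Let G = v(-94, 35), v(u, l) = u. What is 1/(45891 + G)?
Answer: 1/45797 ≈ 2.1835e-5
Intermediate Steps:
G = -94
1/(45891 + G) = 1/(45891 - 94) = 1/45797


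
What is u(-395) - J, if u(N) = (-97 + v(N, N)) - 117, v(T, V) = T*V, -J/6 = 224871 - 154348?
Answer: 578949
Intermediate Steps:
J = -423138 (J = -6*(224871 - 154348) = -6*70523 = -423138)
u(N) = -214 + N² (u(N) = (-97 + N*N) - 117 = (-97 + N²) - 117 = -214 + N²)
u(-395) - J = (-214 + (-395)²) - 1*(-423138) = (-214 + 156025) + 423138 = 155811 + 423138 = 578949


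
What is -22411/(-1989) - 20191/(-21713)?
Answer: 526769942/43187157 ≈ 12.197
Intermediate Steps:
-22411/(-1989) - 20191/(-21713) = -22411*(-1/1989) - 20191*(-1/21713) = 22411/1989 + 20191/21713 = 526769942/43187157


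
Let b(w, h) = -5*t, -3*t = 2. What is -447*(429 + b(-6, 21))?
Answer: -193253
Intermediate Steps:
t = -⅔ (t = -⅓*2 = -⅔ ≈ -0.66667)
b(w, h) = 10/3 (b(w, h) = -5*(-⅔) = 10/3)
-447*(429 + b(-6, 21)) = -447*(429 + 10/3) = -447*1297/3 = -193253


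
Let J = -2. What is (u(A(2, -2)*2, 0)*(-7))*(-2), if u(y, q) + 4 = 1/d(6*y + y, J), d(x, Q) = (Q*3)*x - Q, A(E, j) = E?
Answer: -4655/83 ≈ -56.084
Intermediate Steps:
d(x, Q) = -Q + 3*Q*x (d(x, Q) = (3*Q)*x - Q = 3*Q*x - Q = -Q + 3*Q*x)
u(y, q) = -4 + 1/(2 - 42*y) (u(y, q) = -4 + 1/(-2*(-1 + 3*(6*y + y))) = -4 + 1/(-2*(-1 + 3*(7*y))) = -4 + 1/(-2*(-1 + 21*y)) = -4 + 1/(2 - 42*y))
(u(A(2, -2)*2, 0)*(-7))*(-2) = ((7*(-1 + 24*(2*2))/(2*(1 - 42*2)))*(-7))*(-2) = ((7*(-1 + 24*4)/(2*(1 - 21*4)))*(-7))*(-2) = ((7*(-1 + 96)/(2*(1 - 84)))*(-7))*(-2) = (((7/2)*95/(-83))*(-7))*(-2) = (((7/2)*(-1/83)*95)*(-7))*(-2) = -665/166*(-7)*(-2) = (4655/166)*(-2) = -4655/83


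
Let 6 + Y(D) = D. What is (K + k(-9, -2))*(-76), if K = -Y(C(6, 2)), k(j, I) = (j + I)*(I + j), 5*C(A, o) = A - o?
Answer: -47956/5 ≈ -9591.2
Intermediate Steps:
C(A, o) = -o/5 + A/5 (C(A, o) = (A - o)/5 = -o/5 + A/5)
Y(D) = -6 + D
k(j, I) = (I + j)² (k(j, I) = (I + j)*(I + j) = (I + j)²)
K = 26/5 (K = -(-6 + (-⅕*2 + (⅕)*6)) = -(-6 + (-⅖ + 6/5)) = -(-6 + ⅘) = -1*(-26/5) = 26/5 ≈ 5.2000)
(K + k(-9, -2))*(-76) = (26/5 + (-2 - 9)²)*(-76) = (26/5 + (-11)²)*(-76) = (26/5 + 121)*(-76) = (631/5)*(-76) = -47956/5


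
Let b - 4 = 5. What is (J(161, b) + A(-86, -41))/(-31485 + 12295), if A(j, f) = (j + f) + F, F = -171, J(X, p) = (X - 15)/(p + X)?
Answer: 25257/1631150 ≈ 0.015484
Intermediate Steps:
b = 9 (b = 4 + 5 = 9)
J(X, p) = (-15 + X)/(X + p)
A(j, f) = -171 + f + j (A(j, f) = (j + f) - 171 = (f + j) - 171 = -171 + f + j)
(J(161, b) + A(-86, -41))/(-31485 + 12295) = ((-15 + 161)/(161 + 9) + (-171 - 41 - 86))/(-31485 + 12295) = (146/170 - 298)/(-19190) = ((1/170)*146 - 298)*(-1/19190) = (73/85 - 298)*(-1/19190) = -25257/85*(-1/19190) = 25257/1631150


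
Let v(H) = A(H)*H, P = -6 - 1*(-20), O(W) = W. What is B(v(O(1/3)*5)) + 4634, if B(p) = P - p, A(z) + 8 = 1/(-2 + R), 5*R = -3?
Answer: 181817/39 ≈ 4662.0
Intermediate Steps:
R = -3/5 (R = (1/5)*(-3) = -3/5 ≈ -0.60000)
A(z) = -109/13 (A(z) = -8 + 1/(-2 - 3/5) = -8 + 1/(-13/5) = -8 - 5/13 = -109/13)
P = 14 (P = -6 + 20 = 14)
v(H) = -109*H/13
B(p) = 14 - p
B(v(O(1/3)*5)) + 4634 = (14 - (-109)*5/3/13) + 4634 = (14 - (-109)*(1/3)*5/13) + 4634 = (14 - (-109)*5/(13*3)) + 4634 = (14 - 1*(-545/39)) + 4634 = (14 + 545/39) + 4634 = 1091/39 + 4634 = 181817/39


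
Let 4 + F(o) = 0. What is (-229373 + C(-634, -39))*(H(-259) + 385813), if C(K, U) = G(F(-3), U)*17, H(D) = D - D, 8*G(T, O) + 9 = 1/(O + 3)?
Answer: -25488716168537/288 ≈ -8.8502e+10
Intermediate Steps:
F(o) = -4 (F(o) = -4 + 0 = -4)
G(T, O) = -9/8 + 1/(8*(3 + O)) (G(T, O) = -9/8 + 1/(8*(O + 3)) = -9/8 + 1/(8*(3 + O)))
H(D) = 0
C(K, U) = 17*(-26 - 9*U)/(8*(3 + U)) (C(K, U) = ((-26 - 9*U)/(8*(3 + U)))*17 = 17*(-26 - 9*U)/(8*(3 + U)))
(-229373 + C(-634, -39))*(H(-259) + 385813) = (-229373 + 17*(-26 - 9*(-39))/(8*(3 - 39)))*(0 + 385813) = (-229373 + (17/8)*(-26 + 351)/(-36))*385813 = (-229373 + (17/8)*(-1/36)*325)*385813 = (-229373 - 5525/288)*385813 = -66064949/288*385813 = -25488716168537/288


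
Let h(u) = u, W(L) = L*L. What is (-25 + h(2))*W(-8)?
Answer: -1472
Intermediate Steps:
W(L) = L²
(-25 + h(2))*W(-8) = (-25 + 2)*(-8)² = -23*64 = -1472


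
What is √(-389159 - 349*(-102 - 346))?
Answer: I*√232807 ≈ 482.5*I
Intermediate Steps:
√(-389159 - 349*(-102 - 346)) = √(-389159 - 349*(-448)) = √(-389159 + 156352) = √(-232807) = I*√232807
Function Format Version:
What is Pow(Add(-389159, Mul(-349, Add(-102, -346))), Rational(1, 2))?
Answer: Mul(I, Pow(232807, Rational(1, 2))) ≈ Mul(482.50, I)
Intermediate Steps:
Pow(Add(-389159, Mul(-349, Add(-102, -346))), Rational(1, 2)) = Pow(Add(-389159, Mul(-349, -448)), Rational(1, 2)) = Pow(Add(-389159, 156352), Rational(1, 2)) = Pow(-232807, Rational(1, 2)) = Mul(I, Pow(232807, Rational(1, 2)))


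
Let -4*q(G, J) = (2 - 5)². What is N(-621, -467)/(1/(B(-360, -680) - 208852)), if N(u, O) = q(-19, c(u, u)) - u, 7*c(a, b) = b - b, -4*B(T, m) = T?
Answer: -258342975/2 ≈ -1.2917e+8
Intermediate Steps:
B(T, m) = -T/4
c(a, b) = 0 (c(a, b) = (b - b)/7 = (⅐)*0 = 0)
q(G, J) = -9/4 (q(G, J) = -(2 - 5)²/4 = -¼*(-3)² = -¼*9 = -9/4)
N(u, O) = -9/4 - u
N(-621, -467)/(1/(B(-360, -680) - 208852)) = (-9/4 - 1*(-621))/(1/(-¼*(-360) - 208852)) = (-9/4 + 621)/(1/(90 - 208852)) = 2475/(4*(1/(-208762))) = 2475/(4*(-1/208762)) = (2475/4)*(-208762) = -258342975/2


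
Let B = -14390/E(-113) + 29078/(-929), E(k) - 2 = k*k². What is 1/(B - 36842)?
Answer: -268089891/9885356390722 ≈ -2.7120e-5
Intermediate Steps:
E(k) = 2 + k³ (E(k) = 2 + k*k² = 2 + k³)
B = -8388626500/268089891 (B = -14390/(2 + (-113)³) + 29078/(-929) = -14390/(2 - 1442897) + 29078*(-1/929) = -14390/(-1442895) - 29078/929 = -14390*(-1/1442895) - 29078/929 = 2878/288579 - 29078/929 = -8388626500/268089891 ≈ -31.290)
1/(B - 36842) = 1/(-8388626500/268089891 - 36842) = 1/(-9885356390722/268089891) = -268089891/9885356390722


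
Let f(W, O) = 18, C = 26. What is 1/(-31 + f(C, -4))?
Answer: -1/13 ≈ -0.076923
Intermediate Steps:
1/(-31 + f(C, -4)) = 1/(-31 + 18) = 1/(-13) = -1/13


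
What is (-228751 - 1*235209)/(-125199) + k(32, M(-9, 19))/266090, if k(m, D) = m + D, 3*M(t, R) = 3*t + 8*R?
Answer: 123464339393/33314201910 ≈ 3.7061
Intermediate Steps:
M(t, R) = t + 8*R/3 (M(t, R) = (3*t + 8*R)/3 = t + 8*R/3)
k(m, D) = D + m
(-228751 - 1*235209)/(-125199) + k(32, M(-9, 19))/266090 = (-228751 - 1*235209)/(-125199) + ((-9 + (8/3)*19) + 32)/266090 = (-228751 - 235209)*(-1/125199) + ((-9 + 152/3) + 32)*(1/266090) = -463960*(-1/125199) + (125/3 + 32)*(1/266090) = 463960/125199 + (221/3)*(1/266090) = 463960/125199 + 221/798270 = 123464339393/33314201910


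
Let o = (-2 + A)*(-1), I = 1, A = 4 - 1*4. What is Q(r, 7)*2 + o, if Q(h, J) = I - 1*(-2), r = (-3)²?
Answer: 8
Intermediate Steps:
A = 0 (A = 4 - 4 = 0)
r = 9
Q(h, J) = 3 (Q(h, J) = 1 - 1*(-2) = 1 + 2 = 3)
o = 2 (o = (-2 + 0)*(-1) = -2*(-1) = 2)
Q(r, 7)*2 + o = 3*2 + 2 = 6 + 2 = 8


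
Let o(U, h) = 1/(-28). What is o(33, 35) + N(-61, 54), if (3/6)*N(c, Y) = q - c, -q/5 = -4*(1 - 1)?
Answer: 3415/28 ≈ 121.96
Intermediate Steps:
q = 0 (q = -(-20)*(1 - 1) = -(-20)*0 = -5*0 = 0)
o(U, h) = -1/28
N(c, Y) = -2*c (N(c, Y) = 2*(0 - c) = 2*(-c) = -2*c)
o(33, 35) + N(-61, 54) = -1/28 - 2*(-61) = -1/28 + 122 = 3415/28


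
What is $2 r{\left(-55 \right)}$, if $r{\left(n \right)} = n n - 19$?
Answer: $6012$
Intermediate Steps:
$r{\left(n \right)} = -19 + n^{2}$ ($r{\left(n \right)} = n^{2} - 19 = -19 + n^{2}$)
$2 r{\left(-55 \right)} = 2 \left(-19 + \left(-55\right)^{2}\right) = 2 \left(-19 + 3025\right) = 2 \cdot 3006 = 6012$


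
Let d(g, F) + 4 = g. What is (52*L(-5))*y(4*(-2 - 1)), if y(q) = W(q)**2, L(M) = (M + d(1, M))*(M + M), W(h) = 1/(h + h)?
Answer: 65/9 ≈ 7.2222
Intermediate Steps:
d(g, F) = -4 + g
W(h) = 1/(2*h)
L(M) = 2*M*(-3 + M) (L(M) = (M + (-4 + 1))*(M + M) = (M - 3)*(2*M) = (-3 + M)*(2*M) = 2*M*(-3 + M))
y(q) = 1/(4*q**2) (y(q) = (1/(2*q))**2 = 1/(4*q**2))
(52*L(-5))*y(4*(-2 - 1)) = (52*(2*(-5)*(-3 - 5)))*(1/(4*(4*(-2 - 1))**2)) = (52*(2*(-5)*(-8)))*(1/(4*(4*(-3))**2)) = (52*80)*((1/4)/(-12)**2) = 4160*((1/4)*(1/144)) = 4160*(1/576) = 65/9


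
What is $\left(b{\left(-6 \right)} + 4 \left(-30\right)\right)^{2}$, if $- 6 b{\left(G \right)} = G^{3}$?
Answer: $7056$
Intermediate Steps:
$b{\left(G \right)} = - \frac{G^{3}}{6}$
$\left(b{\left(-6 \right)} + 4 \left(-30\right)\right)^{2} = \left(- \frac{\left(-6\right)^{3}}{6} + 4 \left(-30\right)\right)^{2} = \left(\left(- \frac{1}{6}\right) \left(-216\right) - 120\right)^{2} = \left(36 - 120\right)^{2} = \left(-84\right)^{2} = 7056$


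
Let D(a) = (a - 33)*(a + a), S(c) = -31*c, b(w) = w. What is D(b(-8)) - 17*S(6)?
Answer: 3818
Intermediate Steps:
D(a) = 2*a*(-33 + a) (D(a) = (-33 + a)*(2*a) = 2*a*(-33 + a))
D(b(-8)) - 17*S(6) = 2*(-8)*(-33 - 8) - (-527)*6 = 2*(-8)*(-41) - 17*(-186) = 656 + 3162 = 3818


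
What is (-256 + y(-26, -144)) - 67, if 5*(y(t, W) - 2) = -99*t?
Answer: 969/5 ≈ 193.80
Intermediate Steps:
y(t, W) = 2 - 99*t/5 (y(t, W) = 2 + (-99*t)/5 = 2 - 99*t/5)
(-256 + y(-26, -144)) - 67 = (-256 + (2 - 99/5*(-26))) - 67 = (-256 + (2 + 2574/5)) - 67 = (-256 + 2584/5) - 67 = 1304/5 - 67 = 969/5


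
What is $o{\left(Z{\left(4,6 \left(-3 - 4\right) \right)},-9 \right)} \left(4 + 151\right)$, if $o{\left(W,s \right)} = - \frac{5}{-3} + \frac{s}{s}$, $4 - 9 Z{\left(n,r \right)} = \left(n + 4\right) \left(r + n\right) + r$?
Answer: $\frac{1240}{3} \approx 413.33$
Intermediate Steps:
$Z{\left(n,r \right)} = \frac{4}{9} - \frac{r}{9} - \frac{\left(4 + n\right) \left(n + r\right)}{9}$ ($Z{\left(n,r \right)} = \frac{4}{9} - \frac{\left(n + 4\right) \left(r + n\right) + r}{9} = \frac{4}{9} - \frac{\left(4 + n\right) \left(n + r\right) + r}{9} = \frac{4}{9} - \frac{r + \left(4 + n\right) \left(n + r\right)}{9} = \frac{4}{9} - \left(\frac{r}{9} + \frac{\left(4 + n\right) \left(n + r\right)}{9}\right) = \frac{4}{9} - \frac{r}{9} - \frac{\left(4 + n\right) \left(n + r\right)}{9}$)
$o{\left(W,s \right)} = \frac{8}{3}$ ($o{\left(W,s \right)} = \left(-5\right) \left(- \frac{1}{3}\right) + 1 = \frac{5}{3} + 1 = \frac{8}{3}$)
$o{\left(Z{\left(4,6 \left(-3 - 4\right) \right)},-9 \right)} \left(4 + 151\right) = \frac{8 \left(4 + 151\right)}{3} = \frac{8}{3} \cdot 155 = \frac{1240}{3}$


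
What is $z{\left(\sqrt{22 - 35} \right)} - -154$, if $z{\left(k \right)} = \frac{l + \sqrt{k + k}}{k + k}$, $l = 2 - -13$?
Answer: $154 - \frac{15 i \sqrt{13}}{26} - \frac{\sqrt{2} \cdot 13^{\frac{3}{4}} i^{\frac{3}{2}}}{26} \approx 154.26 - 2.3434 i$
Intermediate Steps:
$l = 15$ ($l = 2 + 13 = 15$)
$z{\left(k \right)} = \frac{15 + \sqrt{2} \sqrt{k}}{2 k}$ ($z{\left(k \right)} = \frac{15 + \sqrt{k + k}}{k + k} = \frac{15 + \sqrt{2 k}}{2 k} = \left(15 + \sqrt{2} \sqrt{k}\right) \frac{1}{2 k} = \frac{15 + \sqrt{2} \sqrt{k}}{2 k}$)
$z{\left(\sqrt{22 - 35} \right)} - -154 = \left(\frac{15}{2 \sqrt{22 - 35}} + \frac{\sqrt{2}}{2 \sqrt[4]{22 - 35}}\right) - -154 = \left(\frac{15}{2 \sqrt{-13}} + \frac{\sqrt{2}}{2 \sqrt[4]{-13}}\right) + 154 = \left(\frac{15}{2 i \sqrt{13}} + \frac{\sqrt{2}}{2 \sqrt[4]{13} \sqrt{i}}\right) + 154 = \left(\frac{15 \left(- \frac{i \sqrt{13}}{13}\right)}{2} + \frac{\sqrt{2} \frac{13^{\frac{3}{4}} \left(- i^{\frac{3}{2}}\right)}{13}}{2}\right) + 154 = \left(- \frac{15 i \sqrt{13}}{26} - \frac{\sqrt{2} \cdot 13^{\frac{3}{4}} i^{\frac{3}{2}}}{26}\right) + 154 = 154 - \frac{15 i \sqrt{13}}{26} - \frac{\sqrt{2} \cdot 13^{\frac{3}{4}} i^{\frac{3}{2}}}{26}$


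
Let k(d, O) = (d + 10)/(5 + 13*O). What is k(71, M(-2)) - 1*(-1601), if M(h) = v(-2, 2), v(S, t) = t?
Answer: 49712/31 ≈ 1603.6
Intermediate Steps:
M(h) = 2
k(d, O) = (10 + d)/(5 + 13*O)
k(71, M(-2)) - 1*(-1601) = (10 + 71)/(5 + 13*2) - 1*(-1601) = 81/(5 + 26) + 1601 = 81/31 + 1601 = 49712/31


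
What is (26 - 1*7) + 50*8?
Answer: 419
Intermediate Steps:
(26 - 1*7) + 50*8 = (26 - 7) + 400 = 19 + 400 = 419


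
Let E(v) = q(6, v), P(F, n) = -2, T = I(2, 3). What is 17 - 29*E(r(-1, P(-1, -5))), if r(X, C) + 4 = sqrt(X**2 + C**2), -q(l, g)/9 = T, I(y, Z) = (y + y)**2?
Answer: 4193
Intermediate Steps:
I(y, Z) = 4*y**2 (I(y, Z) = (2*y)**2 = 4*y**2)
T = 16 (T = 4*2**2 = 4*4 = 16)
q(l, g) = -144 (q(l, g) = -9*16 = -144)
r(X, C) = -4 + sqrt(C**2 + X**2) (r(X, C) = -4 + sqrt(X**2 + C**2) = -4 + sqrt(C**2 + X**2))
E(v) = -144
17 - 29*E(r(-1, P(-1, -5))) = 17 - 29*(-144) = 17 + 4176 = 4193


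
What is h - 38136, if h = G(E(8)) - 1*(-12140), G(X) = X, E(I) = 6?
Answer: -25990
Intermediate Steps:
h = 12146 (h = 6 - 1*(-12140) = 6 + 12140 = 12146)
h - 38136 = 12146 - 38136 = -25990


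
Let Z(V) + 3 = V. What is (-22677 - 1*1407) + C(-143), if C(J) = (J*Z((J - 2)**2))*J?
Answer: 429854794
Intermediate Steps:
Z(V) = -3 + V
C(J) = J**2*(-3 + (-2 + J)**2) (C(J) = (J*(-3 + (J - 2)**2))*J = (J*(-3 + (-2 + J)**2))*J = J**2*(-3 + (-2 + J)**2))
(-22677 - 1*1407) + C(-143) = (-22677 - 1*1407) + (-143)**2*(-3 + (-2 - 143)**2) = (-22677 - 1407) + 20449*(-3 + (-145)**2) = -24084 + 20449*(-3 + 21025) = -24084 + 20449*21022 = -24084 + 429878878 = 429854794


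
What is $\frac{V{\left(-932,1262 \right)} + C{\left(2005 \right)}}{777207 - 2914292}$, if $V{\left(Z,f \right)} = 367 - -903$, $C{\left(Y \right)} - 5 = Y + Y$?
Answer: $- \frac{1057}{427417} \approx -0.002473$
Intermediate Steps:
$C{\left(Y \right)} = 5 + 2 Y$ ($C{\left(Y \right)} = 5 + \left(Y + Y\right) = 5 + 2 Y$)
$V{\left(Z,f \right)} = 1270$ ($V{\left(Z,f \right)} = 367 + 903 = 1270$)
$\frac{V{\left(-932,1262 \right)} + C{\left(2005 \right)}}{777207 - 2914292} = \frac{1270 + \left(5 + 2 \cdot 2005\right)}{777207 - 2914292} = \frac{1270 + \left(5 + 4010\right)}{-2137085} = \left(1270 + 4015\right) \left(- \frac{1}{2137085}\right) = 5285 \left(- \frac{1}{2137085}\right) = - \frac{1057}{427417}$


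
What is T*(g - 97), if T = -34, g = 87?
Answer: 340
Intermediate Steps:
T*(g - 97) = -34*(87 - 97) = -34*(-10) = 340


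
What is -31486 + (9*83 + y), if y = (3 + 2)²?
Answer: -30714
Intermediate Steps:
y = 25 (y = 5² = 25)
-31486 + (9*83 + y) = -31486 + (9*83 + 25) = -31486 + (747 + 25) = -31486 + 772 = -30714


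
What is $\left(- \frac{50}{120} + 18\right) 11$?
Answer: $\frac{2321}{12} \approx 193.42$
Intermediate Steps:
$\left(- \frac{50}{120} + 18\right) 11 = \left(\left(-50\right) \frac{1}{120} + 18\right) 11 = \left(- \frac{5}{12} + 18\right) 11 = \frac{211}{12} \cdot 11 = \frac{2321}{12}$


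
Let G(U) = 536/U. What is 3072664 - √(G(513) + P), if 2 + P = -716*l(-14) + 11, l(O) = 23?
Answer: 3072664 - I*√481247067/171 ≈ 3.0727e+6 - 128.29*I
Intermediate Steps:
P = -16459 (P = -2 + (-716*23 + 11) = -2 + (-16468 + 11) = -2 - 16457 = -16459)
3072664 - √(G(513) + P) = 3072664 - √(536/513 - 16459) = 3072664 - √(-8442931/513) = 3072664 - I*√481247067/171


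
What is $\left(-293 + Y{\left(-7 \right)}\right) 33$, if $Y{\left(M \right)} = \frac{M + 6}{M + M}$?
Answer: $- \frac{135333}{14} \approx -9666.6$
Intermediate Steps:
$Y{\left(M \right)} = \frac{6 + M}{2 M}$
$\left(-293 + Y{\left(-7 \right)}\right) 33 = \left(-293 + \frac{6 - 7}{2 \left(-7\right)}\right) 33 = \left(-293 + \frac{1}{2} \left(- \frac{1}{7}\right) \left(-1\right)\right) 33 = \left(-293 + \frac{1}{14}\right) 33 = \left(- \frac{4101}{14}\right) 33 = - \frac{135333}{14}$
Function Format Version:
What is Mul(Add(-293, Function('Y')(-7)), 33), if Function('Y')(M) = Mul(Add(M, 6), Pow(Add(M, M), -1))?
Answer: Rational(-135333, 14) ≈ -9666.6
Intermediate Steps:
Function('Y')(M) = Mul(Rational(1, 2), Pow(M, -1), Add(6, M)) (Function('Y')(M) = Mul(Add(6, M), Pow(Mul(2, M), -1)) = Mul(Add(6, M), Mul(Rational(1, 2), Pow(M, -1))) = Mul(Rational(1, 2), Pow(M, -1), Add(6, M)))
Mul(Add(-293, Function('Y')(-7)), 33) = Mul(Add(-293, Mul(Rational(1, 2), Pow(-7, -1), Add(6, -7))), 33) = Mul(Add(-293, Mul(Rational(1, 2), Rational(-1, 7), -1)), 33) = Mul(Add(-293, Rational(1, 14)), 33) = Mul(Rational(-4101, 14), 33) = Rational(-135333, 14)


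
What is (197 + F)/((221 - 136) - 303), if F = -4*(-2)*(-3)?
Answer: -173/218 ≈ -0.79358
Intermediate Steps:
F = -24 (F = 8*(-3) = -24)
(197 + F)/((221 - 136) - 303) = (197 - 24)/((221 - 136) - 303) = 173/(85 - 303) = 173/(-218) = 173*(-1/218) = -173/218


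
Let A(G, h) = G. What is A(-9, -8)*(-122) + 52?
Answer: 1150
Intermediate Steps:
A(-9, -8)*(-122) + 52 = -9*(-122) + 52 = 1098 + 52 = 1150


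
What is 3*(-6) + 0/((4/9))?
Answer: -18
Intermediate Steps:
3*(-6) + 0/((4/9)) = -18 + 0/((4*(⅑))) = -18 + 0/(4/9) = -18 + 0*(9/4) = -18 + 0 = -18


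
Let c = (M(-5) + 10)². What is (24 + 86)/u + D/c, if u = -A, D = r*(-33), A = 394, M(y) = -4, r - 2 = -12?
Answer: 10505/1182 ≈ 8.8875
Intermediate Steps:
r = -10 (r = 2 - 12 = -10)
c = 36 (c = (-4 + 10)² = 6² = 36)
D = 330 (D = -10*(-33) = 330)
u = -394 (u = -1*394 = -394)
(24 + 86)/u + D/c = (24 + 86)/(-394) + 330/36 = 110*(-1/394) + 330*(1/36) = -55/197 + 55/6 = 10505/1182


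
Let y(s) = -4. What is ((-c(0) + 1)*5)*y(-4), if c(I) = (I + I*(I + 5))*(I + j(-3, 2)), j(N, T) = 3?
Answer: -20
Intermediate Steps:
c(I) = (3 + I)*(I + I*(5 + I)) (c(I) = (I + I*(I + 5))*(I + 3) = (I + I*(5 + I))*(3 + I) = (3 + I)*(I + I*(5 + I)))
((-c(0) + 1)*5)*y(-4) = ((-0*(18 + 0² + 9*0) + 1)*5)*(-4) = ((-0*(18 + 0 + 0) + 1)*5)*(-4) = ((-0*18 + 1)*5)*(-4) = ((-1*0 + 1)*5)*(-4) = ((0 + 1)*5)*(-4) = (1*5)*(-4) = 5*(-4) = -20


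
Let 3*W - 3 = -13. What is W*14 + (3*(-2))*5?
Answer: -230/3 ≈ -76.667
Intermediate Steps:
W = -10/3 (W = 1 + (1/3)*(-13) = 1 - 13/3 = -10/3 ≈ -3.3333)
W*14 + (3*(-2))*5 = -10/3*14 + (3*(-2))*5 = -140/3 - 6*5 = -140/3 - 30 = -230/3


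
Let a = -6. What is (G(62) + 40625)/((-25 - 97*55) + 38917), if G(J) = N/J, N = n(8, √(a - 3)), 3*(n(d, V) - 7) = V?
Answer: 2518757/2080534 + I/2080534 ≈ 1.2106 + 4.8065e-7*I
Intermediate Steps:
n(d, V) = 7 + V/3
N = 7 + I (N = 7 + √(-6 - 3)/3 = 7 + √(-9)/3 = 7 + (3*I)/3 = 7 + I ≈ 7.0 + 1.0*I)
G(J) = (7 + I)/J
(G(62) + 40625)/((-25 - 97*55) + 38917) = ((7 + I)/62 + 40625)/((-25 - 97*55) + 38917) = ((7 + I)/62 + 40625)/((-25 - 5335) + 38917) = ((7/62 + I/62) + 40625)/(-5360 + 38917) = (2518757/62 + I/62)/33557 = (2518757/62 + I/62)*(1/33557) = 2518757/2080534 + I/2080534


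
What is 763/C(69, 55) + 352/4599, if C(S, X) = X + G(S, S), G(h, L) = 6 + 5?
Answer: 1177423/101178 ≈ 11.637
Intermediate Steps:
G(h, L) = 11
C(S, X) = 11 + X (C(S, X) = X + 11 = 11 + X)
763/C(69, 55) + 352/4599 = 763/(11 + 55) + 352/4599 = 763/66 + 352*(1/4599) = 763*(1/66) + 352/4599 = 763/66 + 352/4599 = 1177423/101178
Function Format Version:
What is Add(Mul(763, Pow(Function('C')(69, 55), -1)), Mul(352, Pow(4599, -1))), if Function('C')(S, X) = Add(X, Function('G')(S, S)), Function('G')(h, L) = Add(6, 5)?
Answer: Rational(1177423, 101178) ≈ 11.637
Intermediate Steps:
Function('G')(h, L) = 11
Function('C')(S, X) = Add(11, X) (Function('C')(S, X) = Add(X, 11) = Add(11, X))
Add(Mul(763, Pow(Function('C')(69, 55), -1)), Mul(352, Pow(4599, -1))) = Add(Mul(763, Pow(Add(11, 55), -1)), Mul(352, Pow(4599, -1))) = Add(Mul(763, Pow(66, -1)), Mul(352, Rational(1, 4599))) = Add(Mul(763, Rational(1, 66)), Rational(352, 4599)) = Add(Rational(763, 66), Rational(352, 4599)) = Rational(1177423, 101178)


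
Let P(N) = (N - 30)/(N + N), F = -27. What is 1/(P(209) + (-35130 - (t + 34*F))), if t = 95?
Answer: -418/14340147 ≈ -2.9149e-5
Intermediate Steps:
P(N) = (-30 + N)/(2*N) (P(N) = (-30 + N)/((2*N)) = (-30 + N)*(1/(2*N)) = (-30 + N)/(2*N))
1/(P(209) + (-35130 - (t + 34*F))) = 1/((½)*(-30 + 209)/209 + (-35130 - (95 + 34*(-27)))) = 1/((½)*(1/209)*179 + (-35130 - (95 - 918))) = 1/(179/418 + (-35130 - 1*(-823))) = 1/(179/418 + (-35130 + 823)) = 1/(179/418 - 34307) = 1/(-14340147/418) = -418/14340147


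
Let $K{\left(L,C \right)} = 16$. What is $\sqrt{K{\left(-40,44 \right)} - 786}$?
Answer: $i \sqrt{770} \approx 27.749 i$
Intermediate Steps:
$\sqrt{K{\left(-40,44 \right)} - 786} = \sqrt{16 - 786} = \sqrt{-770} = i \sqrt{770}$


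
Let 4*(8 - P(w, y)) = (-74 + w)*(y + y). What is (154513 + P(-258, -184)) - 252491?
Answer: -128514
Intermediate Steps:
P(w, y) = 8 - y*(-74 + w)/2 (P(w, y) = 8 - (-74 + w)*(y + y)/4 = 8 - (-74 + w)*2*y/4 = 8 - y*(-74 + w)/2)
(154513 + P(-258, -184)) - 252491 = (154513 + (8 + 37*(-184) - 1/2*(-258)*(-184))) - 252491 = (154513 + (8 - 6808 - 23736)) - 252491 = (154513 - 30536) - 252491 = 123977 - 252491 = -128514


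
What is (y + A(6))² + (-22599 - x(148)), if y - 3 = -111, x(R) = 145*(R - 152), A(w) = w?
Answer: -11615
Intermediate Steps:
x(R) = -22040 + 145*R (x(R) = 145*(-152 + R) = -22040 + 145*R)
y = -108 (y = 3 - 111 = -108)
(y + A(6))² + (-22599 - x(148)) = (-108 + 6)² + (-22599 - (-22040 + 145*148)) = (-102)² + (-22599 - (-22040 + 21460)) = 10404 + (-22599 - 1*(-580)) = 10404 + (-22599 + 580) = 10404 - 22019 = -11615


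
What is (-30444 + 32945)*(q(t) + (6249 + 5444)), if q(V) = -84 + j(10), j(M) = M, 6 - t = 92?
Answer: 29059119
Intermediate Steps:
t = -86 (t = 6 - 1*92 = 6 - 92 = -86)
q(V) = -74 (q(V) = -84 + 10 = -74)
(-30444 + 32945)*(q(t) + (6249 + 5444)) = (-30444 + 32945)*(-74 + (6249 + 5444)) = 2501*(-74 + 11693) = 2501*11619 = 29059119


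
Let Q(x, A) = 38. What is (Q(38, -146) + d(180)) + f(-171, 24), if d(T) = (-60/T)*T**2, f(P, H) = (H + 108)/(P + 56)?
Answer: -1237762/115 ≈ -10763.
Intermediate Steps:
f(P, H) = (108 + H)/(56 + P)
d(T) = -60*T
(Q(38, -146) + d(180)) + f(-171, 24) = (38 - 60*180) + (108 + 24)/(56 - 171) = (38 - 10800) + 132/(-115) = -10762 - 1/115*132 = -10762 - 132/115 = -1237762/115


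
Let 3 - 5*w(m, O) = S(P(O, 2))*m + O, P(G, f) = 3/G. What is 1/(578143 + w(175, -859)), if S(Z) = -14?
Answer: 5/2894027 ≈ 1.7277e-6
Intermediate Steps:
w(m, O) = ⅗ - O/5 + 14*m/5 (w(m, O) = ⅗ - (-14*m + O)/5 = ⅗ - (O - 14*m)/5 = ⅗ + (-O/5 + 14*m/5) = ⅗ - O/5 + 14*m/5)
1/(578143 + w(175, -859)) = 1/(578143 + (⅗ - ⅕*(-859) + (14/5)*175)) = 1/(578143 + (⅗ + 859/5 + 490)) = 1/(578143 + 3312/5) = 1/(2894027/5) = 5/2894027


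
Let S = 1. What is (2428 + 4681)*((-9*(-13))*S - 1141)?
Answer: -7279616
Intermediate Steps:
(2428 + 4681)*((-9*(-13))*S - 1141) = (2428 + 4681)*(-9*(-13)*1 - 1141) = 7109*(117*1 - 1141) = 7109*(117 - 1141) = 7109*(-1024) = -7279616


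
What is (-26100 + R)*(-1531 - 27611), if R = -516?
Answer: 775643472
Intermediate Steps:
(-26100 + R)*(-1531 - 27611) = (-26100 - 516)*(-1531 - 27611) = -26616*(-29142) = 775643472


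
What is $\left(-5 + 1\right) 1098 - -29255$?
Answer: $24863$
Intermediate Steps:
$\left(-5 + 1\right) 1098 - -29255 = \left(-4\right) 1098 + 29255 = -4392 + 29255 = 24863$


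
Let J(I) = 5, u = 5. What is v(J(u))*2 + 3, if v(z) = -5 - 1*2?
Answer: -11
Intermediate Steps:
v(z) = -7 (v(z) = -5 - 2 = -7)
v(J(u))*2 + 3 = -7*2 + 3 = -14 + 3 = -11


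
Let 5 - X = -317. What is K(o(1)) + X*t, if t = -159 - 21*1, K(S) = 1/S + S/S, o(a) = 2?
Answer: -115917/2 ≈ -57959.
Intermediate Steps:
X = 322 (X = 5 - 1*(-317) = 5 + 317 = 322)
K(S) = 1 + 1/S (K(S) = 1/S + 1 = 1 + 1/S)
t = -180 (t = -159 - 21 = -180)
K(o(1)) + X*t = (1 + 2)/2 + 322*(-180) = (1/2)*3 - 57960 = 3/2 - 57960 = -115917/2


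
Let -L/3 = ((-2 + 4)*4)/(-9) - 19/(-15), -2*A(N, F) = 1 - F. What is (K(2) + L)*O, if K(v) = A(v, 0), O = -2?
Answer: 49/15 ≈ 3.2667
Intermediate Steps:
A(N, F) = -½ + F/2 (A(N, F) = -(1 - F)/2 = -½ + F/2)
K(v) = -½ (K(v) = -½ + (½)*0 = -½ + 0 = -½)
L = -17/15 (L = -3*(((-2 + 4)*4)/(-9) - 19/(-15)) = -3*((2*4)*(-⅑) - 19*(-1/15)) = -3*(8*(-⅑) + 19/15) = -3*(-8/9 + 19/15) = -3*17/45 = -17/15 ≈ -1.1333)
(K(2) + L)*O = (-½ - 17/15)*(-2) = -49/30*(-2) = 49/15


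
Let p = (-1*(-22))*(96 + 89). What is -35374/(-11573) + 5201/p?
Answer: 204163353/47102110 ≈ 4.3345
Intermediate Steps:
p = 4070 (p = 22*185 = 4070)
-35374/(-11573) + 5201/p = -35374/(-11573) + 5201/4070 = -35374*(-1/11573) + 5201*(1/4070) = 35374/11573 + 5201/4070 = 204163353/47102110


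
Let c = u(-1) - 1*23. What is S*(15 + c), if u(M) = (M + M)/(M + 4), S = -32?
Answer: 832/3 ≈ 277.33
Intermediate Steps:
u(M) = 2*M/(4 + M) (u(M) = (2*M)/(4 + M) = 2*M/(4 + M))
c = -71/3 (c = 2*(-1)/(4 - 1) - 1*23 = 2*(-1)/3 - 23 = 2*(-1)*(⅓) - 23 = -⅔ - 23 = -71/3 ≈ -23.667)
S*(15 + c) = -32*(15 - 71/3) = -32*(-26/3) = 832/3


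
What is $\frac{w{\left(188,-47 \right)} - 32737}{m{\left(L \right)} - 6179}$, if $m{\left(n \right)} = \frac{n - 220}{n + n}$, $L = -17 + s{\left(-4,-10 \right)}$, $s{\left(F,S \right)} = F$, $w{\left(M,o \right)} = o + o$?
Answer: $\frac{1378902}{259277} \approx 5.3183$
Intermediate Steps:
$w{\left(M,o \right)} = 2 o$
$L = -21$ ($L = -17 - 4 = -21$)
$m{\left(n \right)} = \frac{-220 + n}{2 n}$
$\frac{w{\left(188,-47 \right)} - 32737}{m{\left(L \right)} - 6179} = \frac{2 \left(-47\right) - 32737}{\frac{-220 - 21}{2 \left(-21\right)} - 6179} = \frac{-94 - 32737}{\frac{1}{2} \left(- \frac{1}{21}\right) \left(-241\right) - 6179} = - \frac{32831}{\frac{241}{42} - 6179} = - \frac{32831}{- \frac{259277}{42}} = \left(-32831\right) \left(- \frac{42}{259277}\right) = \frac{1378902}{259277}$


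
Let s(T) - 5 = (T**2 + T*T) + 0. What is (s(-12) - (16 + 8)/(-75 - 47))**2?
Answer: 319873225/3721 ≈ 85964.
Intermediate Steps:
s(T) = 5 + 2*T**2 (s(T) = 5 + ((T**2 + T*T) + 0) = 5 + ((T**2 + T**2) + 0) = 5 + (2*T**2 + 0) = 5 + 2*T**2)
(s(-12) - (16 + 8)/(-75 - 47))**2 = ((5 + 2*(-12)**2) - (16 + 8)/(-75 - 47))**2 = ((5 + 2*144) - 24/(-122))**2 = ((5 + 288) - 24*(-1)/122)**2 = (293 - 1*(-12/61))**2 = (293 + 12/61)**2 = (17885/61)**2 = 319873225/3721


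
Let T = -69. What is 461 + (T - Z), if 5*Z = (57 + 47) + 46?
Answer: 362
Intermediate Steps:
Z = 30 (Z = ((57 + 47) + 46)/5 = (104 + 46)/5 = (⅕)*150 = 30)
461 + (T - Z) = 461 + (-69 - 1*30) = 461 + (-69 - 30) = 461 - 99 = 362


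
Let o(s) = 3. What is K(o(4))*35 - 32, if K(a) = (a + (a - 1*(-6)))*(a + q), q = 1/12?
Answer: 1263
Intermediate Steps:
q = 1/12 ≈ 0.083333
K(a) = (6 + 2*a)*(1/12 + a) (K(a) = (a + (a - 1*(-6)))*(a + 1/12) = (a + (a + 6))*(1/12 + a) = (a + (6 + a))*(1/12 + a) = (6 + 2*a)*(1/12 + a))
K(o(4))*35 - 32 = (1/2 + 2*3**2 + (37/6)*3)*35 - 32 = (1/2 + 2*9 + 37/2)*35 - 32 = (1/2 + 18 + 37/2)*35 - 32 = 37*35 - 32 = 1295 - 32 = 1263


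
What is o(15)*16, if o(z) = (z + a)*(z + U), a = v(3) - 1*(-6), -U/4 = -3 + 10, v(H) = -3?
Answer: -3744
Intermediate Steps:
U = -28 (U = -4*(-3 + 10) = -4*7 = -28)
a = 3 (a = -3 - 1*(-6) = -3 + 6 = 3)
o(z) = (-28 + z)*(3 + z) (o(z) = (z + 3)*(z - 28) = (3 + z)*(-28 + z) = (-28 + z)*(3 + z))
o(15)*16 = (-84 + 15² - 25*15)*16 = (-84 + 225 - 375)*16 = -234*16 = -3744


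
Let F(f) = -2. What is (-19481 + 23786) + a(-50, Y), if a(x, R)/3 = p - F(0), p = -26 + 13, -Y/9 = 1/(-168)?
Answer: 4272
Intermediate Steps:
Y = 3/56 (Y = -9/(-168) = -9*(-1/168) = 3/56 ≈ 0.053571)
p = -13
a(x, R) = -33 (a(x, R) = 3*(-13 - 1*(-2)) = 3*(-13 + 2) = 3*(-11) = -33)
(-19481 + 23786) + a(-50, Y) = (-19481 + 23786) - 33 = 4305 - 33 = 4272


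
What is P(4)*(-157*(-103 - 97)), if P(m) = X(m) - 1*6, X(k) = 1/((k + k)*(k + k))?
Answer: -1503275/8 ≈ -1.8791e+5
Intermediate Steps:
X(k) = 1/(4*k²) (X(k) = 1/((2*k)*(2*k)) = 1/(4*k²))
P(m) = -6 + 1/(4*m²) (P(m) = 1/(4*m²) - 1*6 = 1/(4*m²) - 6 = -6 + 1/(4*m²))
P(4)*(-157*(-103 - 97)) = (-6 + (¼)/4²)*(-157*(-103 - 97)) = (-6 + (¼)*(1/16))*(-157*(-200)) = (-6 + 1/64)*31400 = -383/64*31400 = -1503275/8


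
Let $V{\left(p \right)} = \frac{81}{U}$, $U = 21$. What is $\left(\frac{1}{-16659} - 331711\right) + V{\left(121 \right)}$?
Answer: $- \frac{38681365057}{116613} \approx -3.3171 \cdot 10^{5}$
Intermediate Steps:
$V{\left(p \right)} = \frac{27}{7}$ ($V{\left(p \right)} = \frac{81}{21} = 81 \cdot \frac{1}{21} = \frac{27}{7}$)
$\left(\frac{1}{-16659} - 331711\right) + V{\left(121 \right)} = \left(\frac{1}{-16659} - 331711\right) + \frac{27}{7} = \left(- \frac{1}{16659} - 331711\right) + \frac{27}{7} = - \frac{5525973550}{16659} + \frac{27}{7} = - \frac{38681365057}{116613}$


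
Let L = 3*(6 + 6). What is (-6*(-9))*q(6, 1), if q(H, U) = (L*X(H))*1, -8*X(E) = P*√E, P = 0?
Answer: 0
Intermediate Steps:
L = 36 (L = 3*12 = 36)
X(E) = 0 (X(E) = -0*√E = -⅛*0 = 0)
q(H, U) = 0 (q(H, U) = (36*0)*1 = 0*1 = 0)
(-6*(-9))*q(6, 1) = -6*(-9)*0 = 54*0 = 0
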